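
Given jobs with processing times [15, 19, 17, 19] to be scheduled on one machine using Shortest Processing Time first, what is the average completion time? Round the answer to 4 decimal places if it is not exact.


Sort jobs by processing time (SPT order): [15, 17, 19, 19]
Compute completion times sequentially:
  Job 1: processing = 15, completes at 15
  Job 2: processing = 17, completes at 32
  Job 3: processing = 19, completes at 51
  Job 4: processing = 19, completes at 70
Sum of completion times = 168
Average completion time = 168/4 = 42.0

42.0


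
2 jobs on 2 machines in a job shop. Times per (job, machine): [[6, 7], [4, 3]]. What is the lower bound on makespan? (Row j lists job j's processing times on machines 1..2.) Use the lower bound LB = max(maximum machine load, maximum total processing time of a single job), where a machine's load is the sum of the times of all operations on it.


Machine loads:
  Machine 1: 6 + 4 = 10
  Machine 2: 7 + 3 = 10
Max machine load = 10
Job totals:
  Job 1: 13
  Job 2: 7
Max job total = 13
Lower bound = max(10, 13) = 13

13


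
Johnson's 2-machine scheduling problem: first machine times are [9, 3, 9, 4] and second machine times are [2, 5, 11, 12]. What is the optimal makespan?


Apply Johnson's rule:
  Group 1 (a <= b): [(2, 3, 5), (4, 4, 12), (3, 9, 11)]
  Group 2 (a > b): [(1, 9, 2)]
Optimal job order: [2, 4, 3, 1]
Schedule:
  Job 2: M1 done at 3, M2 done at 8
  Job 4: M1 done at 7, M2 done at 20
  Job 3: M1 done at 16, M2 done at 31
  Job 1: M1 done at 25, M2 done at 33
Makespan = 33

33


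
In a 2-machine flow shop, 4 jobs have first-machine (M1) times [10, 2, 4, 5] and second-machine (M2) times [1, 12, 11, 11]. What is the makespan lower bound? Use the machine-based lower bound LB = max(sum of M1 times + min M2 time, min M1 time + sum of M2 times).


LB1 = sum(M1 times) + min(M2 times) = 21 + 1 = 22
LB2 = min(M1 times) + sum(M2 times) = 2 + 35 = 37
Lower bound = max(LB1, LB2) = max(22, 37) = 37

37


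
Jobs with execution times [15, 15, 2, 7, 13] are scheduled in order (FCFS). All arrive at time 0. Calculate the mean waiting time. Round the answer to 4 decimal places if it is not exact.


FCFS order (as given): [15, 15, 2, 7, 13]
Waiting times:
  Job 1: wait = 0
  Job 2: wait = 15
  Job 3: wait = 30
  Job 4: wait = 32
  Job 5: wait = 39
Sum of waiting times = 116
Average waiting time = 116/5 = 23.2

23.2


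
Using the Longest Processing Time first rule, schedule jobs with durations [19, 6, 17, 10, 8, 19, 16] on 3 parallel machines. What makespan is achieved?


Sort jobs in decreasing order (LPT): [19, 19, 17, 16, 10, 8, 6]
Assign each job to the least loaded machine:
  Machine 1: jobs [19, 10], load = 29
  Machine 2: jobs [19, 8, 6], load = 33
  Machine 3: jobs [17, 16], load = 33
Makespan = max load = 33

33


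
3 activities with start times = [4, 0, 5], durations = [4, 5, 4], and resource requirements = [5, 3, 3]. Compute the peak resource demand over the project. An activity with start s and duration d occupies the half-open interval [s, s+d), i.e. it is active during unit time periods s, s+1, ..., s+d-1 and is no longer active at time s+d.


Each activity i is active on [start_i, start_i + duration_i).
Compute total resource usage per time slot:
  t=0: active resources = [3], total = 3
  t=1: active resources = [3], total = 3
  t=2: active resources = [3], total = 3
  t=3: active resources = [3], total = 3
  t=4: active resources = [5, 3], total = 8
  t=5: active resources = [5, 3], total = 8
  t=6: active resources = [5, 3], total = 8
  t=7: active resources = [5, 3], total = 8
  t=8: active resources = [3], total = 3
Peak resource demand = 8

8


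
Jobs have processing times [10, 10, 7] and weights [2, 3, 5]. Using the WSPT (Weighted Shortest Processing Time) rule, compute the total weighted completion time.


Compute p/w ratios and sort ascending (WSPT): [(7, 5), (10, 3), (10, 2)]
Compute weighted completion times:
  Job (p=7,w=5): C=7, w*C=5*7=35
  Job (p=10,w=3): C=17, w*C=3*17=51
  Job (p=10,w=2): C=27, w*C=2*27=54
Total weighted completion time = 140

140


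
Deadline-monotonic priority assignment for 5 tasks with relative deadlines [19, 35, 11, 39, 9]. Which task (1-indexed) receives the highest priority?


Sort tasks by relative deadline (ascending):
  Task 5: deadline = 9
  Task 3: deadline = 11
  Task 1: deadline = 19
  Task 2: deadline = 35
  Task 4: deadline = 39
Priority order (highest first): [5, 3, 1, 2, 4]
Highest priority task = 5

5


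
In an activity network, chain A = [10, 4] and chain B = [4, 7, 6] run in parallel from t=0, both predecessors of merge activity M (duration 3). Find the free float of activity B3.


ES(B3) = sum of predecessors on chain B = 11
EF(B3) = ES + duration = 11 + 6 = 17
Successor of B3 is M. ES(M) = max(sum(A), sum(B)) = max(14, 17) = 17
Free float = ES(successor) - EF(current) = 17 - 17 = 0

0


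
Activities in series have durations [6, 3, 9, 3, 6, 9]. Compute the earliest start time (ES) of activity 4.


Activity 4 starts after activities 1 through 3 complete.
Predecessor durations: [6, 3, 9]
ES = 6 + 3 + 9 = 18

18


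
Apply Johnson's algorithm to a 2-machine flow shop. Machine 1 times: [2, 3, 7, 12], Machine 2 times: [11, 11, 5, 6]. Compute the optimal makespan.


Apply Johnson's rule:
  Group 1 (a <= b): [(1, 2, 11), (2, 3, 11)]
  Group 2 (a > b): [(4, 12, 6), (3, 7, 5)]
Optimal job order: [1, 2, 4, 3]
Schedule:
  Job 1: M1 done at 2, M2 done at 13
  Job 2: M1 done at 5, M2 done at 24
  Job 4: M1 done at 17, M2 done at 30
  Job 3: M1 done at 24, M2 done at 35
Makespan = 35

35


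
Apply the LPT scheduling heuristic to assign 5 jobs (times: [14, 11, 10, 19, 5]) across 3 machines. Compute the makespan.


Sort jobs in decreasing order (LPT): [19, 14, 11, 10, 5]
Assign each job to the least loaded machine:
  Machine 1: jobs [19], load = 19
  Machine 2: jobs [14, 5], load = 19
  Machine 3: jobs [11, 10], load = 21
Makespan = max load = 21

21


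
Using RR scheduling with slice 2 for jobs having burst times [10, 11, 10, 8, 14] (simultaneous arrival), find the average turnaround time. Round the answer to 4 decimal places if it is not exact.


Time quantum = 2
Execution trace:
  J1 runs 2 units, time = 2
  J2 runs 2 units, time = 4
  J3 runs 2 units, time = 6
  J4 runs 2 units, time = 8
  J5 runs 2 units, time = 10
  J1 runs 2 units, time = 12
  J2 runs 2 units, time = 14
  J3 runs 2 units, time = 16
  J4 runs 2 units, time = 18
  J5 runs 2 units, time = 20
  J1 runs 2 units, time = 22
  J2 runs 2 units, time = 24
  J3 runs 2 units, time = 26
  J4 runs 2 units, time = 28
  J5 runs 2 units, time = 30
  J1 runs 2 units, time = 32
  J2 runs 2 units, time = 34
  J3 runs 2 units, time = 36
  J4 runs 2 units, time = 38
  J5 runs 2 units, time = 40
  J1 runs 2 units, time = 42
  J2 runs 2 units, time = 44
  J3 runs 2 units, time = 46
  J5 runs 2 units, time = 48
  J2 runs 1 units, time = 49
  J5 runs 2 units, time = 51
  J5 runs 2 units, time = 53
Finish times: [42, 49, 46, 38, 53]
Average turnaround = 228/5 = 45.6

45.6


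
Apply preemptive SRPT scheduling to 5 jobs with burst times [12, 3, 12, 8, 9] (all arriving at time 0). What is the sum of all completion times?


Since all jobs arrive at t=0, SRPT equals SPT ordering.
SPT order: [3, 8, 9, 12, 12]
Completion times:
  Job 1: p=3, C=3
  Job 2: p=8, C=11
  Job 3: p=9, C=20
  Job 4: p=12, C=32
  Job 5: p=12, C=44
Total completion time = 3 + 11 + 20 + 32 + 44 = 110

110


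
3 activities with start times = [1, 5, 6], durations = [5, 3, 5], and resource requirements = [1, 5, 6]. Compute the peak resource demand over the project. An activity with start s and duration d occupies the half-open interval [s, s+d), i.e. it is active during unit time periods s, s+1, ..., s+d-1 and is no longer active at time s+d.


Each activity i is active on [start_i, start_i + duration_i).
Compute total resource usage per time slot:
  t=0: active resources = [], total = 0
  t=1: active resources = [1], total = 1
  t=2: active resources = [1], total = 1
  t=3: active resources = [1], total = 1
  t=4: active resources = [1], total = 1
  t=5: active resources = [1, 5], total = 6
  t=6: active resources = [5, 6], total = 11
  t=7: active resources = [5, 6], total = 11
  t=8: active resources = [6], total = 6
  t=9: active resources = [6], total = 6
  t=10: active resources = [6], total = 6
Peak resource demand = 11

11


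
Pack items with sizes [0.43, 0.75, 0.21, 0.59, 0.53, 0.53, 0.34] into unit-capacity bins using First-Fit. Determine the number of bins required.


Place items sequentially using First-Fit:
  Item 0.43 -> new Bin 1
  Item 0.75 -> new Bin 2
  Item 0.21 -> Bin 1 (now 0.64)
  Item 0.59 -> new Bin 3
  Item 0.53 -> new Bin 4
  Item 0.53 -> new Bin 5
  Item 0.34 -> Bin 1 (now 0.98)
Total bins used = 5

5


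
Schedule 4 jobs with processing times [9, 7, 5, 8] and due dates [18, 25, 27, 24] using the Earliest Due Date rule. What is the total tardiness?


Sort by due date (EDD order): [(9, 18), (8, 24), (7, 25), (5, 27)]
Compute completion times and tardiness:
  Job 1: p=9, d=18, C=9, tardiness=max(0,9-18)=0
  Job 2: p=8, d=24, C=17, tardiness=max(0,17-24)=0
  Job 3: p=7, d=25, C=24, tardiness=max(0,24-25)=0
  Job 4: p=5, d=27, C=29, tardiness=max(0,29-27)=2
Total tardiness = 2

2


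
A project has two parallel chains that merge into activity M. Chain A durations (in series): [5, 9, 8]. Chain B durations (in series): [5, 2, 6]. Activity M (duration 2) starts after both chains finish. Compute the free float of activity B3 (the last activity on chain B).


ES(B3) = sum of predecessors on chain B = 7
EF(B3) = ES + duration = 7 + 6 = 13
Successor of B3 is M. ES(M) = max(sum(A), sum(B)) = max(22, 13) = 22
Free float = ES(successor) - EF(current) = 22 - 13 = 9

9


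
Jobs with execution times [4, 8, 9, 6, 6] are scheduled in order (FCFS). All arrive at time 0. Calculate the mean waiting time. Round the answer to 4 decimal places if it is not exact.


FCFS order (as given): [4, 8, 9, 6, 6]
Waiting times:
  Job 1: wait = 0
  Job 2: wait = 4
  Job 3: wait = 12
  Job 4: wait = 21
  Job 5: wait = 27
Sum of waiting times = 64
Average waiting time = 64/5 = 12.8

12.8


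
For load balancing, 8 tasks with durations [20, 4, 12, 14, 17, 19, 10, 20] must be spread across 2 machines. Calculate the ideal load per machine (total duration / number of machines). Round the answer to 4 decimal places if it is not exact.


Total processing time = 20 + 4 + 12 + 14 + 17 + 19 + 10 + 20 = 116
Number of machines = 2
Ideal balanced load = 116 / 2 = 58.0

58.0


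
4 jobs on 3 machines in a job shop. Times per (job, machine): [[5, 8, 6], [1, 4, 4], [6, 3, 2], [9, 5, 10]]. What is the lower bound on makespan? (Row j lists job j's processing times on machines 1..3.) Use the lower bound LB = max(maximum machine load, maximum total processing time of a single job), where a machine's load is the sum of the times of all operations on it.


Machine loads:
  Machine 1: 5 + 1 + 6 + 9 = 21
  Machine 2: 8 + 4 + 3 + 5 = 20
  Machine 3: 6 + 4 + 2 + 10 = 22
Max machine load = 22
Job totals:
  Job 1: 19
  Job 2: 9
  Job 3: 11
  Job 4: 24
Max job total = 24
Lower bound = max(22, 24) = 24

24


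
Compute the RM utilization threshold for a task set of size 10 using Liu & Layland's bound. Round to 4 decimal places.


Compute 2^(1/10) = 1.0717734625
Subtract 1: 1.0717734625 - 1 = 0.0717734625
Multiply by n: 10 * 0.0717734625 = 0.7177346250
Round to 4 dp: 0.7177

0.7177


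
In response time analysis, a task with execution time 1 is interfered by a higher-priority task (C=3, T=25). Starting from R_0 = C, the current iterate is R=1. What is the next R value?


R_next = C + ceil(R_prev / T_hp) * C_hp
ceil(1 / 25) = ceil(0.04) = 1
Interference = 1 * 3 = 3
R_next = 1 + 3 = 4

4


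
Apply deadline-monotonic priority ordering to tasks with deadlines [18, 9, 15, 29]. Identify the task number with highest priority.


Sort tasks by relative deadline (ascending):
  Task 2: deadline = 9
  Task 3: deadline = 15
  Task 1: deadline = 18
  Task 4: deadline = 29
Priority order (highest first): [2, 3, 1, 4]
Highest priority task = 2

2


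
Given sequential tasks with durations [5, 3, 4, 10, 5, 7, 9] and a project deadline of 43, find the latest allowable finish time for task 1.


LF(activity 1) = deadline - sum of successor durations
Successors: activities 2 through 7 with durations [3, 4, 10, 5, 7, 9]
Sum of successor durations = 38
LF = 43 - 38 = 5

5


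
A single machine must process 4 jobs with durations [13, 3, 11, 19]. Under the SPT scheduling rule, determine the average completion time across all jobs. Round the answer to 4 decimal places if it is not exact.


Sort jobs by processing time (SPT order): [3, 11, 13, 19]
Compute completion times sequentially:
  Job 1: processing = 3, completes at 3
  Job 2: processing = 11, completes at 14
  Job 3: processing = 13, completes at 27
  Job 4: processing = 19, completes at 46
Sum of completion times = 90
Average completion time = 90/4 = 22.5

22.5


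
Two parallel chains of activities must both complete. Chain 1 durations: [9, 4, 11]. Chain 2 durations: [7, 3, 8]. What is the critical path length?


Path A total = 9 + 4 + 11 = 24
Path B total = 7 + 3 + 8 = 18
Critical path = longest path = max(24, 18) = 24

24


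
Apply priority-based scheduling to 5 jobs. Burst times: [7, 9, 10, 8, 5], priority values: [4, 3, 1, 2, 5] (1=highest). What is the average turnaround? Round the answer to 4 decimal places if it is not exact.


Sort by priority (ascending = highest first):
Order: [(1, 10), (2, 8), (3, 9), (4, 7), (5, 5)]
Completion times:
  Priority 1, burst=10, C=10
  Priority 2, burst=8, C=18
  Priority 3, burst=9, C=27
  Priority 4, burst=7, C=34
  Priority 5, burst=5, C=39
Average turnaround = 128/5 = 25.6

25.6


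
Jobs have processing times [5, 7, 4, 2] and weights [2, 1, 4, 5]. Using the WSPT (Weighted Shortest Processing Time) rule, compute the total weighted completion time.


Compute p/w ratios and sort ascending (WSPT): [(2, 5), (4, 4), (5, 2), (7, 1)]
Compute weighted completion times:
  Job (p=2,w=5): C=2, w*C=5*2=10
  Job (p=4,w=4): C=6, w*C=4*6=24
  Job (p=5,w=2): C=11, w*C=2*11=22
  Job (p=7,w=1): C=18, w*C=1*18=18
Total weighted completion time = 74

74


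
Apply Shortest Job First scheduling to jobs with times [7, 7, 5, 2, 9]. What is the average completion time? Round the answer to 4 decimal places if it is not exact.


SJF order (ascending): [2, 5, 7, 7, 9]
Completion times:
  Job 1: burst=2, C=2
  Job 2: burst=5, C=7
  Job 3: burst=7, C=14
  Job 4: burst=7, C=21
  Job 5: burst=9, C=30
Average completion = 74/5 = 14.8

14.8


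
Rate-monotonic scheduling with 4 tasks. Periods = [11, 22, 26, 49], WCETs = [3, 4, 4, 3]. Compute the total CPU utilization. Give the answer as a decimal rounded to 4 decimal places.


Compute individual utilizations (exact fractions):
  Task 1: C/T = 3/11 (approx. 0.2727)
  Task 2: C/T = 4/22 = 2/11 (approx. 0.1818)
  Task 3: C/T = 4/26 = 2/13 (approx. 0.1538)
  Task 4: C/T = 3/49 (approx. 0.0612)
Total utilization U = 3/11 + 2/11 + 2/13 + 3/49 = 4692/7007
Rounded to 4 decimal places: U = 0.6696
RM (Liu & Layland) bound for 4 tasks = 0.756828; compare with U = 4692/7007 (approx. 0.669616)
U <= bound, so schedulable by RM sufficient condition.

0.6696


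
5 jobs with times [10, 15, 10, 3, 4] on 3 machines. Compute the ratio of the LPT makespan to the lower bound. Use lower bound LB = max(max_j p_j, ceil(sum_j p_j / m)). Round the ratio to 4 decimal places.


LPT order: [15, 10, 10, 4, 3]
Machine loads after assignment: [15, 14, 13]
LPT makespan = 15
Lower bound = max(max_job, ceil(total/3)) = max(15, 14) = 15
Ratio = 15 / 15 = 1.0

1.0


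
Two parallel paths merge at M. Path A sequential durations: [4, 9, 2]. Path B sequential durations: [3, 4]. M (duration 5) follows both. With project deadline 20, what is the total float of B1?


Forward pass: ES(B1) = sum of predecessors on chain B = 0
EF = ES + duration = 0 + 3 = 3
Backward pass: LF(M) = deadline = 20; LS(M) = 20 - 5 = 15
LF(B1) = LS(M) - sum(successors on chain B) = 15 - 4 = 11
LS = LF - duration = 11 - 3 = 8
Total float = LS - ES = 8 - 0 = 8

8


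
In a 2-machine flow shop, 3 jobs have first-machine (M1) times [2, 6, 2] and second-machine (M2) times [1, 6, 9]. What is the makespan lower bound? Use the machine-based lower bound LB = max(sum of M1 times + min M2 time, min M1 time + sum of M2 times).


LB1 = sum(M1 times) + min(M2 times) = 10 + 1 = 11
LB2 = min(M1 times) + sum(M2 times) = 2 + 16 = 18
Lower bound = max(LB1, LB2) = max(11, 18) = 18

18


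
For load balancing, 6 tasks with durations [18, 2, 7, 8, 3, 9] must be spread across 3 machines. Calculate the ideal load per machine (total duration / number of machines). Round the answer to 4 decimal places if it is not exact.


Total processing time = 18 + 2 + 7 + 8 + 3 + 9 = 47
Number of machines = 3
Ideal balanced load = 47 / 3 = 15.6667

15.6667


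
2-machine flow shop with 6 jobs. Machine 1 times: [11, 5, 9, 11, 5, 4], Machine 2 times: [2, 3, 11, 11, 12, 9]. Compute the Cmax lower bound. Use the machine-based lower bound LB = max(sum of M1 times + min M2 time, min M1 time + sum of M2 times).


LB1 = sum(M1 times) + min(M2 times) = 45 + 2 = 47
LB2 = min(M1 times) + sum(M2 times) = 4 + 48 = 52
Lower bound = max(LB1, LB2) = max(47, 52) = 52

52


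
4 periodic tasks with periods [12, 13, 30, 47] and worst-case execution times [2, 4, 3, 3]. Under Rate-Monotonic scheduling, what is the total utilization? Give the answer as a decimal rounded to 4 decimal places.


Compute individual utilizations (exact fractions):
  Task 1: C/T = 2/12 = 1/6 (approx. 0.1667)
  Task 2: C/T = 4/13 (approx. 0.3077)
  Task 3: C/T = 3/30 = 1/10 (approx. 0.1)
  Task 4: C/T = 3/47 (approx. 0.0638)
Total utilization U = 1/6 + 4/13 + 1/10 + 3/47 = 5849/9165
Rounded to 4 decimal places: U = 0.6382
RM (Liu & Layland) bound for 4 tasks = 0.756828; compare with U = 5849/9165 (approx. 0.638189)
U <= bound, so schedulable by RM sufficient condition.

0.6382


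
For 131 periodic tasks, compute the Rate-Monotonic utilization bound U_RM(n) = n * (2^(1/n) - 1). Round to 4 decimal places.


Compute 2^(1/131) = 1.0053052230
Subtract 1: 1.0053052230 - 1 = 0.0053052230
Multiply by n: 131 * 0.0053052230 = 0.6949842130
Round to 4 dp: 0.6950

0.6950


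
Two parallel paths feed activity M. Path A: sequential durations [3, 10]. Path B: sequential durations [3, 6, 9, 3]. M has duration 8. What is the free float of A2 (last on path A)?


ES(A2) = sum of predecessors on chain A = 3
EF(A2) = ES + duration = 3 + 10 = 13
Successor of A2 is M. ES(M) = max(sum(A), sum(B)) = max(13, 21) = 21
Free float = ES(successor) - EF(current) = 21 - 13 = 8

8


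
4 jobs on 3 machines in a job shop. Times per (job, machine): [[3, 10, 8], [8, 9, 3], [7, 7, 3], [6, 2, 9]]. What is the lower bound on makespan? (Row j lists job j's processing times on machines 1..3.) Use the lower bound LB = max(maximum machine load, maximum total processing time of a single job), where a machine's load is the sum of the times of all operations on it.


Machine loads:
  Machine 1: 3 + 8 + 7 + 6 = 24
  Machine 2: 10 + 9 + 7 + 2 = 28
  Machine 3: 8 + 3 + 3 + 9 = 23
Max machine load = 28
Job totals:
  Job 1: 21
  Job 2: 20
  Job 3: 17
  Job 4: 17
Max job total = 21
Lower bound = max(28, 21) = 28

28


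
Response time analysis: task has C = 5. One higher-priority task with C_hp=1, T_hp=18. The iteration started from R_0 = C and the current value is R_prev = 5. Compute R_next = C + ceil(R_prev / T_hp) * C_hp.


R_next = C + ceil(R_prev / T_hp) * C_hp
ceil(5 / 18) = ceil(0.2778) = 1
Interference = 1 * 1 = 1
R_next = 5 + 1 = 6

6


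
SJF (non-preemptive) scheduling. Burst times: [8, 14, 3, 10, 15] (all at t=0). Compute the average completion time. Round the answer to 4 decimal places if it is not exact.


SJF order (ascending): [3, 8, 10, 14, 15]
Completion times:
  Job 1: burst=3, C=3
  Job 2: burst=8, C=11
  Job 3: burst=10, C=21
  Job 4: burst=14, C=35
  Job 5: burst=15, C=50
Average completion = 120/5 = 24.0

24.0


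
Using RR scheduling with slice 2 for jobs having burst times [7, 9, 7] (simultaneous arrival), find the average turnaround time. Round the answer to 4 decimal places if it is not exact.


Time quantum = 2
Execution trace:
  J1 runs 2 units, time = 2
  J2 runs 2 units, time = 4
  J3 runs 2 units, time = 6
  J1 runs 2 units, time = 8
  J2 runs 2 units, time = 10
  J3 runs 2 units, time = 12
  J1 runs 2 units, time = 14
  J2 runs 2 units, time = 16
  J3 runs 2 units, time = 18
  J1 runs 1 units, time = 19
  J2 runs 2 units, time = 21
  J3 runs 1 units, time = 22
  J2 runs 1 units, time = 23
Finish times: [19, 23, 22]
Average turnaround = 64/3 = 21.3333

21.3333


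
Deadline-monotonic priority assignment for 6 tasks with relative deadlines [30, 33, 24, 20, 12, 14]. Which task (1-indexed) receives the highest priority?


Sort tasks by relative deadline (ascending):
  Task 5: deadline = 12
  Task 6: deadline = 14
  Task 4: deadline = 20
  Task 3: deadline = 24
  Task 1: deadline = 30
  Task 2: deadline = 33
Priority order (highest first): [5, 6, 4, 3, 1, 2]
Highest priority task = 5

5


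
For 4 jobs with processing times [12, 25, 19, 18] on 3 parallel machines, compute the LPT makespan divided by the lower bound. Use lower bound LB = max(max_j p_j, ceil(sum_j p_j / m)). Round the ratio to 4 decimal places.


LPT order: [25, 19, 18, 12]
Machine loads after assignment: [25, 19, 30]
LPT makespan = 30
Lower bound = max(max_job, ceil(total/3)) = max(25, 25) = 25
Ratio = 30 / 25 = 1.2

1.2


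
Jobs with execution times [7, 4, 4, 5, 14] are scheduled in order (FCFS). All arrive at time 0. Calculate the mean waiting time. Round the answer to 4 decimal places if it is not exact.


FCFS order (as given): [7, 4, 4, 5, 14]
Waiting times:
  Job 1: wait = 0
  Job 2: wait = 7
  Job 3: wait = 11
  Job 4: wait = 15
  Job 5: wait = 20
Sum of waiting times = 53
Average waiting time = 53/5 = 10.6

10.6


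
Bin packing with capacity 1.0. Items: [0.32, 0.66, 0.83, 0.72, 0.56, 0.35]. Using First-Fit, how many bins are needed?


Place items sequentially using First-Fit:
  Item 0.32 -> new Bin 1
  Item 0.66 -> Bin 1 (now 0.98)
  Item 0.83 -> new Bin 2
  Item 0.72 -> new Bin 3
  Item 0.56 -> new Bin 4
  Item 0.35 -> Bin 4 (now 0.91)
Total bins used = 4

4


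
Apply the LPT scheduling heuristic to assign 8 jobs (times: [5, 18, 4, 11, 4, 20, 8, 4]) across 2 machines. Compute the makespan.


Sort jobs in decreasing order (LPT): [20, 18, 11, 8, 5, 4, 4, 4]
Assign each job to the least loaded machine:
  Machine 1: jobs [20, 8, 5, 4], load = 37
  Machine 2: jobs [18, 11, 4, 4], load = 37
Makespan = max load = 37

37


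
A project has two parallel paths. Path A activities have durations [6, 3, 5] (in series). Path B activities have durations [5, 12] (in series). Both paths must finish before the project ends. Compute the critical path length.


Path A total = 6 + 3 + 5 = 14
Path B total = 5 + 12 = 17
Critical path = longest path = max(14, 17) = 17

17


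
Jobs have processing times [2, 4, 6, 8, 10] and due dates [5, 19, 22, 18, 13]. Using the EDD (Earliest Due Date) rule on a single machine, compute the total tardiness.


Sort by due date (EDD order): [(2, 5), (10, 13), (8, 18), (4, 19), (6, 22)]
Compute completion times and tardiness:
  Job 1: p=2, d=5, C=2, tardiness=max(0,2-5)=0
  Job 2: p=10, d=13, C=12, tardiness=max(0,12-13)=0
  Job 3: p=8, d=18, C=20, tardiness=max(0,20-18)=2
  Job 4: p=4, d=19, C=24, tardiness=max(0,24-19)=5
  Job 5: p=6, d=22, C=30, tardiness=max(0,30-22)=8
Total tardiness = 15

15


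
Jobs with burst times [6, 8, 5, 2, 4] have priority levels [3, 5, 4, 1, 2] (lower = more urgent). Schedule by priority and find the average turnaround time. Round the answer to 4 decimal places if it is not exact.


Sort by priority (ascending = highest first):
Order: [(1, 2), (2, 4), (3, 6), (4, 5), (5, 8)]
Completion times:
  Priority 1, burst=2, C=2
  Priority 2, burst=4, C=6
  Priority 3, burst=6, C=12
  Priority 4, burst=5, C=17
  Priority 5, burst=8, C=25
Average turnaround = 62/5 = 12.4

12.4


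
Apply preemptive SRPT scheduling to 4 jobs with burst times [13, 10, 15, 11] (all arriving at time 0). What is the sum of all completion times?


Since all jobs arrive at t=0, SRPT equals SPT ordering.
SPT order: [10, 11, 13, 15]
Completion times:
  Job 1: p=10, C=10
  Job 2: p=11, C=21
  Job 3: p=13, C=34
  Job 4: p=15, C=49
Total completion time = 10 + 21 + 34 + 49 = 114

114


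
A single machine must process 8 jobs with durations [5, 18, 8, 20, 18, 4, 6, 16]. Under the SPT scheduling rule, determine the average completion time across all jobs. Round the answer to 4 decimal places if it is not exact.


Sort jobs by processing time (SPT order): [4, 5, 6, 8, 16, 18, 18, 20]
Compute completion times sequentially:
  Job 1: processing = 4, completes at 4
  Job 2: processing = 5, completes at 9
  Job 3: processing = 6, completes at 15
  Job 4: processing = 8, completes at 23
  Job 5: processing = 16, completes at 39
  Job 6: processing = 18, completes at 57
  Job 7: processing = 18, completes at 75
  Job 8: processing = 20, completes at 95
Sum of completion times = 317
Average completion time = 317/8 = 39.625

39.625


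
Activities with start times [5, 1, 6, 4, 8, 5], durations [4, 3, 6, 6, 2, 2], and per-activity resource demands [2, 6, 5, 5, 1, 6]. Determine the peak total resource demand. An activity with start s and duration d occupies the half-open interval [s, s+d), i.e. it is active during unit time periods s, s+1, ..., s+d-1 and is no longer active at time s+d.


Each activity i is active on [start_i, start_i + duration_i).
Compute total resource usage per time slot:
  t=0: active resources = [], total = 0
  t=1: active resources = [6], total = 6
  t=2: active resources = [6], total = 6
  t=3: active resources = [6], total = 6
  t=4: active resources = [5], total = 5
  t=5: active resources = [2, 5, 6], total = 13
  t=6: active resources = [2, 5, 5, 6], total = 18
  t=7: active resources = [2, 5, 5], total = 12
  t=8: active resources = [2, 5, 5, 1], total = 13
  t=9: active resources = [5, 5, 1], total = 11
  t=10: active resources = [5], total = 5
  t=11: active resources = [5], total = 5
Peak resource demand = 18

18


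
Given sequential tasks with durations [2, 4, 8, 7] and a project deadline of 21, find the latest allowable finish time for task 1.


LF(activity 1) = deadline - sum of successor durations
Successors: activities 2 through 4 with durations [4, 8, 7]
Sum of successor durations = 19
LF = 21 - 19 = 2

2


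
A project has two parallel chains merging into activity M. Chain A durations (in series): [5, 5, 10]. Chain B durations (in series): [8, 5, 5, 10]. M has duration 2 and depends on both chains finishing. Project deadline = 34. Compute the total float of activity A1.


Forward pass: ES(A1) = sum of predecessors on chain A = 0
EF = ES + duration = 0 + 5 = 5
Backward pass: LF(M) = deadline = 34; LS(M) = 34 - 2 = 32
LF(A1) = LS(M) - sum(successors on chain A) = 32 - 15 = 17
LS = LF - duration = 17 - 5 = 12
Total float = LS - ES = 12 - 0 = 12

12


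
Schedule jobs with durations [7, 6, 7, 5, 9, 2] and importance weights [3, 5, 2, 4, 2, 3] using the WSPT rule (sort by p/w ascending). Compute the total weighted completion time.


Compute p/w ratios and sort ascending (WSPT): [(2, 3), (6, 5), (5, 4), (7, 3), (7, 2), (9, 2)]
Compute weighted completion times:
  Job (p=2,w=3): C=2, w*C=3*2=6
  Job (p=6,w=5): C=8, w*C=5*8=40
  Job (p=5,w=4): C=13, w*C=4*13=52
  Job (p=7,w=3): C=20, w*C=3*20=60
  Job (p=7,w=2): C=27, w*C=2*27=54
  Job (p=9,w=2): C=36, w*C=2*36=72
Total weighted completion time = 284

284


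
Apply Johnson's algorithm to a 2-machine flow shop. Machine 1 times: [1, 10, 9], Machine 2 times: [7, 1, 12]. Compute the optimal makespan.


Apply Johnson's rule:
  Group 1 (a <= b): [(1, 1, 7), (3, 9, 12)]
  Group 2 (a > b): [(2, 10, 1)]
Optimal job order: [1, 3, 2]
Schedule:
  Job 1: M1 done at 1, M2 done at 8
  Job 3: M1 done at 10, M2 done at 22
  Job 2: M1 done at 20, M2 done at 23
Makespan = 23

23


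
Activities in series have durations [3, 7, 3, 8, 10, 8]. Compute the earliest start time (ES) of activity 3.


Activity 3 starts after activities 1 through 2 complete.
Predecessor durations: [3, 7]
ES = 3 + 7 = 10

10


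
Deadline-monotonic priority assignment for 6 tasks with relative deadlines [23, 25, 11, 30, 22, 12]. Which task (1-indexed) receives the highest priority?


Sort tasks by relative deadline (ascending):
  Task 3: deadline = 11
  Task 6: deadline = 12
  Task 5: deadline = 22
  Task 1: deadline = 23
  Task 2: deadline = 25
  Task 4: deadline = 30
Priority order (highest first): [3, 6, 5, 1, 2, 4]
Highest priority task = 3

3


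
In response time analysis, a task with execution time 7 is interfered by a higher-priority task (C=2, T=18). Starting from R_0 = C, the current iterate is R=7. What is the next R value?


R_next = C + ceil(R_prev / T_hp) * C_hp
ceil(7 / 18) = ceil(0.3889) = 1
Interference = 1 * 2 = 2
R_next = 7 + 2 = 9

9


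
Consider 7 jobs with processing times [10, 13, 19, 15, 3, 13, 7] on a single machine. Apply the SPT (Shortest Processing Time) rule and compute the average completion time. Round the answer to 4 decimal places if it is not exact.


Sort jobs by processing time (SPT order): [3, 7, 10, 13, 13, 15, 19]
Compute completion times sequentially:
  Job 1: processing = 3, completes at 3
  Job 2: processing = 7, completes at 10
  Job 3: processing = 10, completes at 20
  Job 4: processing = 13, completes at 33
  Job 5: processing = 13, completes at 46
  Job 6: processing = 15, completes at 61
  Job 7: processing = 19, completes at 80
Sum of completion times = 253
Average completion time = 253/7 = 36.1429

36.1429


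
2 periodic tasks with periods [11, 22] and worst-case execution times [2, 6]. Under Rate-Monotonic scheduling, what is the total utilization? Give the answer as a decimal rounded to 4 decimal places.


Compute individual utilizations (exact fractions):
  Task 1: C/T = 2/11 (approx. 0.1818)
  Task 2: C/T = 6/22 = 3/11 (approx. 0.2727)
Total utilization U = 2/11 + 3/11 = 5/11
Rounded to 4 decimal places: U = 0.4545
RM (Liu & Layland) bound for 2 tasks = 0.828427; compare with U = 5/11 (approx. 0.454545)
U <= bound, so schedulable by RM sufficient condition.

0.4545


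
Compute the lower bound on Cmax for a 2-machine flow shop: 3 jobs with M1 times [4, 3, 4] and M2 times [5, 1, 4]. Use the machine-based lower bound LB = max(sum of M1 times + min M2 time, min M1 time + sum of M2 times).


LB1 = sum(M1 times) + min(M2 times) = 11 + 1 = 12
LB2 = min(M1 times) + sum(M2 times) = 3 + 10 = 13
Lower bound = max(LB1, LB2) = max(12, 13) = 13

13


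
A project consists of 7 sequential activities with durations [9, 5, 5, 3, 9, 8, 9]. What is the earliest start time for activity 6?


Activity 6 starts after activities 1 through 5 complete.
Predecessor durations: [9, 5, 5, 3, 9]
ES = 9 + 5 + 5 + 3 + 9 = 31

31


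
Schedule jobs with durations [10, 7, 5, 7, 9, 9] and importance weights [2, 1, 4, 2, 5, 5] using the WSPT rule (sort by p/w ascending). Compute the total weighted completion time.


Compute p/w ratios and sort ascending (WSPT): [(5, 4), (9, 5), (9, 5), (7, 2), (10, 2), (7, 1)]
Compute weighted completion times:
  Job (p=5,w=4): C=5, w*C=4*5=20
  Job (p=9,w=5): C=14, w*C=5*14=70
  Job (p=9,w=5): C=23, w*C=5*23=115
  Job (p=7,w=2): C=30, w*C=2*30=60
  Job (p=10,w=2): C=40, w*C=2*40=80
  Job (p=7,w=1): C=47, w*C=1*47=47
Total weighted completion time = 392

392


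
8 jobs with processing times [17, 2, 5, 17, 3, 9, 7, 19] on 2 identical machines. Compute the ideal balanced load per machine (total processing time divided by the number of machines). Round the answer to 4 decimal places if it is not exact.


Total processing time = 17 + 2 + 5 + 17 + 3 + 9 + 7 + 19 = 79
Number of machines = 2
Ideal balanced load = 79 / 2 = 39.5

39.5


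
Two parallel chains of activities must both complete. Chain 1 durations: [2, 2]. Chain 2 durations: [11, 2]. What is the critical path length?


Path A total = 2 + 2 = 4
Path B total = 11 + 2 = 13
Critical path = longest path = max(4, 13) = 13

13


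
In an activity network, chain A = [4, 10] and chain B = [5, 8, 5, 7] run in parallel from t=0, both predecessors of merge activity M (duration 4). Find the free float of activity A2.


ES(A2) = sum of predecessors on chain A = 4
EF(A2) = ES + duration = 4 + 10 = 14
Successor of A2 is M. ES(M) = max(sum(A), sum(B)) = max(14, 25) = 25
Free float = ES(successor) - EF(current) = 25 - 14 = 11

11


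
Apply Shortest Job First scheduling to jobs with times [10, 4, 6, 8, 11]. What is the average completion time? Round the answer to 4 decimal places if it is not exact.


SJF order (ascending): [4, 6, 8, 10, 11]
Completion times:
  Job 1: burst=4, C=4
  Job 2: burst=6, C=10
  Job 3: burst=8, C=18
  Job 4: burst=10, C=28
  Job 5: burst=11, C=39
Average completion = 99/5 = 19.8

19.8


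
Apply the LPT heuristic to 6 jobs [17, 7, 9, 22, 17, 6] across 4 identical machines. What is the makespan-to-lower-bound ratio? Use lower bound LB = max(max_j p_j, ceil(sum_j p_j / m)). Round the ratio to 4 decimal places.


LPT order: [22, 17, 17, 9, 7, 6]
Machine loads after assignment: [22, 17, 17, 22]
LPT makespan = 22
Lower bound = max(max_job, ceil(total/4)) = max(22, 20) = 22
Ratio = 22 / 22 = 1.0

1.0


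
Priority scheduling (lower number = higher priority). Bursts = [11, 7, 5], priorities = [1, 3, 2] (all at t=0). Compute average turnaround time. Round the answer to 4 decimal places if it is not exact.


Sort by priority (ascending = highest first):
Order: [(1, 11), (2, 5), (3, 7)]
Completion times:
  Priority 1, burst=11, C=11
  Priority 2, burst=5, C=16
  Priority 3, burst=7, C=23
Average turnaround = 50/3 = 16.6667

16.6667


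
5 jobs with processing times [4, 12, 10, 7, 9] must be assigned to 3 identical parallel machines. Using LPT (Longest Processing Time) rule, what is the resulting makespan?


Sort jobs in decreasing order (LPT): [12, 10, 9, 7, 4]
Assign each job to the least loaded machine:
  Machine 1: jobs [12], load = 12
  Machine 2: jobs [10, 4], load = 14
  Machine 3: jobs [9, 7], load = 16
Makespan = max load = 16

16


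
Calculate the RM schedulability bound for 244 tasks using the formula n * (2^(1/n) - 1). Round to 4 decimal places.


Compute 2^(1/244) = 1.0028448059
Subtract 1: 1.0028448059 - 1 = 0.0028448059
Multiply by n: 244 * 0.0028448059 = 0.6941326396
Round to 4 dp: 0.6941

0.6941


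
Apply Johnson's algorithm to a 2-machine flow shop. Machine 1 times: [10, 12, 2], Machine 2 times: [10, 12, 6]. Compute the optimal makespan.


Apply Johnson's rule:
  Group 1 (a <= b): [(3, 2, 6), (1, 10, 10), (2, 12, 12)]
  Group 2 (a > b): []
Optimal job order: [3, 1, 2]
Schedule:
  Job 3: M1 done at 2, M2 done at 8
  Job 1: M1 done at 12, M2 done at 22
  Job 2: M1 done at 24, M2 done at 36
Makespan = 36

36


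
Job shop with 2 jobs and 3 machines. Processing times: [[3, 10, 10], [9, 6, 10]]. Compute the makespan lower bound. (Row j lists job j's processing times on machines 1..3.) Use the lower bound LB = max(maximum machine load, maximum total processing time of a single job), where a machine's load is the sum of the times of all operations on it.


Machine loads:
  Machine 1: 3 + 9 = 12
  Machine 2: 10 + 6 = 16
  Machine 3: 10 + 10 = 20
Max machine load = 20
Job totals:
  Job 1: 23
  Job 2: 25
Max job total = 25
Lower bound = max(20, 25) = 25

25


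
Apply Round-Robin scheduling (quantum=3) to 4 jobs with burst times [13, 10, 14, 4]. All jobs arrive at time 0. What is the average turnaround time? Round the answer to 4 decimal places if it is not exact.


Time quantum = 3
Execution trace:
  J1 runs 3 units, time = 3
  J2 runs 3 units, time = 6
  J3 runs 3 units, time = 9
  J4 runs 3 units, time = 12
  J1 runs 3 units, time = 15
  J2 runs 3 units, time = 18
  J3 runs 3 units, time = 21
  J4 runs 1 units, time = 22
  J1 runs 3 units, time = 25
  J2 runs 3 units, time = 28
  J3 runs 3 units, time = 31
  J1 runs 3 units, time = 34
  J2 runs 1 units, time = 35
  J3 runs 3 units, time = 38
  J1 runs 1 units, time = 39
  J3 runs 2 units, time = 41
Finish times: [39, 35, 41, 22]
Average turnaround = 137/4 = 34.25

34.25


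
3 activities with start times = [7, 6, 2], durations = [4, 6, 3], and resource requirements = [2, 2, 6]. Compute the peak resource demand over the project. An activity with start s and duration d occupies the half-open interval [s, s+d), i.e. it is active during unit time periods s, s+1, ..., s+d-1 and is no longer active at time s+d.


Each activity i is active on [start_i, start_i + duration_i).
Compute total resource usage per time slot:
  t=0: active resources = [], total = 0
  t=1: active resources = [], total = 0
  t=2: active resources = [6], total = 6
  t=3: active resources = [6], total = 6
  t=4: active resources = [6], total = 6
  t=5: active resources = [], total = 0
  t=6: active resources = [2], total = 2
  t=7: active resources = [2, 2], total = 4
  t=8: active resources = [2, 2], total = 4
  t=9: active resources = [2, 2], total = 4
  t=10: active resources = [2, 2], total = 4
  t=11: active resources = [2], total = 2
Peak resource demand = 6

6


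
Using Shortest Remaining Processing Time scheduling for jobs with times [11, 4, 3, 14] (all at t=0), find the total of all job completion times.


Since all jobs arrive at t=0, SRPT equals SPT ordering.
SPT order: [3, 4, 11, 14]
Completion times:
  Job 1: p=3, C=3
  Job 2: p=4, C=7
  Job 3: p=11, C=18
  Job 4: p=14, C=32
Total completion time = 3 + 7 + 18 + 32 = 60

60


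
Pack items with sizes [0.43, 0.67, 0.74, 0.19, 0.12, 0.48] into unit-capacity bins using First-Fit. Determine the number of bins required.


Place items sequentially using First-Fit:
  Item 0.43 -> new Bin 1
  Item 0.67 -> new Bin 2
  Item 0.74 -> new Bin 3
  Item 0.19 -> Bin 1 (now 0.62)
  Item 0.12 -> Bin 1 (now 0.74)
  Item 0.48 -> new Bin 4
Total bins used = 4

4


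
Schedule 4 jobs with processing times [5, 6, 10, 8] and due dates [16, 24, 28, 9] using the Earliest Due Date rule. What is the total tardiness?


Sort by due date (EDD order): [(8, 9), (5, 16), (6, 24), (10, 28)]
Compute completion times and tardiness:
  Job 1: p=8, d=9, C=8, tardiness=max(0,8-9)=0
  Job 2: p=5, d=16, C=13, tardiness=max(0,13-16)=0
  Job 3: p=6, d=24, C=19, tardiness=max(0,19-24)=0
  Job 4: p=10, d=28, C=29, tardiness=max(0,29-28)=1
Total tardiness = 1

1


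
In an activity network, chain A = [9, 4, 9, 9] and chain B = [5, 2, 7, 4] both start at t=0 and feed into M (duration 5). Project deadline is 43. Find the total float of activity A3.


Forward pass: ES(A3) = sum of predecessors on chain A = 13
EF = ES + duration = 13 + 9 = 22
Backward pass: LF(M) = deadline = 43; LS(M) = 43 - 5 = 38
LF(A3) = LS(M) - sum(successors on chain A) = 38 - 9 = 29
LS = LF - duration = 29 - 9 = 20
Total float = LS - ES = 20 - 13 = 7

7


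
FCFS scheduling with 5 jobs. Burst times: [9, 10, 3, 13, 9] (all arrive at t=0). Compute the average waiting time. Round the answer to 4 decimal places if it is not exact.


FCFS order (as given): [9, 10, 3, 13, 9]
Waiting times:
  Job 1: wait = 0
  Job 2: wait = 9
  Job 3: wait = 19
  Job 4: wait = 22
  Job 5: wait = 35
Sum of waiting times = 85
Average waiting time = 85/5 = 17.0

17.0


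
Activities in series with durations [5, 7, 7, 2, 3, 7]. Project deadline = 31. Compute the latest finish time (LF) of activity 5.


LF(activity 5) = deadline - sum of successor durations
Successors: activities 6 through 6 with durations [7]
Sum of successor durations = 7
LF = 31 - 7 = 24

24


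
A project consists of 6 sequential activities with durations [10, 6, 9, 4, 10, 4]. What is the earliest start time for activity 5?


Activity 5 starts after activities 1 through 4 complete.
Predecessor durations: [10, 6, 9, 4]
ES = 10 + 6 + 9 + 4 = 29

29
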